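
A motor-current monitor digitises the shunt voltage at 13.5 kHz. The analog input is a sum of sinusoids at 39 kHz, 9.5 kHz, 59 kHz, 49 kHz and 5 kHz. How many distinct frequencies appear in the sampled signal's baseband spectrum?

3

fs/2 = 6.75 kHz.
39 kHz mod fs = 12 kHz.
12 kHz > fs/2 = 6.75 kHz, folds to fs − 12 kHz = 1.5 kHz.
9.5 kHz > fs/2 = 6.75 kHz, folds to fs − 9.5 kHz = 4 kHz.
59 kHz mod fs = 5 kHz.
5 kHz ≤ fs/2 = 6.75 kHz, appears at 5 kHz.
49 kHz mod fs = 8.5 kHz.
8.5 kHz > fs/2 = 6.75 kHz, folds to fs − 8.5 kHz = 5 kHz.
5 kHz ≤ fs/2 = 6.75 kHz, passes unchanged.
Distinct values: {1.5 kHz, 4 kHz, 5 kHz} → 3.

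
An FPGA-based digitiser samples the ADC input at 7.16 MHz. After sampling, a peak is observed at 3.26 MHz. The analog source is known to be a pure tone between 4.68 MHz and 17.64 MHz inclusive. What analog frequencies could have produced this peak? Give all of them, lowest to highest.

Frequencies that alias to 3.26 MHz are k·fs ± 3.26 MHz for integer k ≥ 0.
k=0: 3.26 MHz.
k=1: 3.9 MHz, 10.42 MHz.
k=2: 11.06 MHz, 17.58 MHz.
k=3: 18.22 MHz, 24.74 MHz.
Within [4.68 MHz, 17.64 MHz]: 10.42 MHz, 11.06 MHz, 17.58 MHz.

10.42 MHz, 11.06 MHz, 17.58 MHz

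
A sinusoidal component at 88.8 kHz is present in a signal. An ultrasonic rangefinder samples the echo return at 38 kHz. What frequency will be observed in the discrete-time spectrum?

12.8 kHz

88.8 kHz mod fs = 12.8 kHz.
12.8 kHz ≤ fs/2 = 19 kHz, appears at 12.8 kHz.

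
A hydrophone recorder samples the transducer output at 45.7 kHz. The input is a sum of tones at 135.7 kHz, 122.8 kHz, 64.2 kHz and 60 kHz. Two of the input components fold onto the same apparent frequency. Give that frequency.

fs/2 = 22.85 kHz.
135.7 kHz mod fs = 44.3 kHz.
44.3 kHz > fs/2 = 22.85 kHz, folds to fs − 44.3 kHz = 1.4 kHz.
122.8 kHz mod fs = 31.4 kHz.
31.4 kHz > fs/2 = 22.85 kHz, folds to fs − 31.4 kHz = 14.3 kHz.
64.2 kHz mod fs = 18.5 kHz.
18.5 kHz ≤ fs/2 = 22.85 kHz, appears at 18.5 kHz.
60 kHz mod fs = 14.3 kHz.
14.3 kHz ≤ fs/2 = 22.85 kHz, appears at 14.3 kHz.
60 kHz and 122.8 kHz both map to 14.3 kHz.

14.3 kHz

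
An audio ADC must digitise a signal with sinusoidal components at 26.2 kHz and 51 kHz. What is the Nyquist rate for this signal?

Highest-frequency component: 51 kHz.
Nyquist rate = 2 × 51 kHz = 102 kHz.

102 kHz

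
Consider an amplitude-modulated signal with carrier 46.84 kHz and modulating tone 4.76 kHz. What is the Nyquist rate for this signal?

103.2 kHz

AM sidebands sit at fc ± fm = 42.08 kHz and 51.6 kHz.
Highest-frequency component: 51.6 kHz.
Nyquist rate = 2 × 51.6 kHz = 103.2 kHz.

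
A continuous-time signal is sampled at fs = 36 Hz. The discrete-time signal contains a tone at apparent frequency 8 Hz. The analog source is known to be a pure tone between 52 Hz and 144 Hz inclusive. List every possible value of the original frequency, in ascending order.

64 Hz, 80 Hz, 100 Hz, 116 Hz, 136 Hz

Frequencies that alias to 8 Hz are k·fs ± 8 Hz for integer k ≥ 0.
k=0: 8 Hz.
k=1: 28 Hz, 44 Hz.
k=2: 64 Hz, 80 Hz.
k=3: 100 Hz, 116 Hz.
k=4: 136 Hz, 152 Hz.
k=5: 172 Hz, 188 Hz.
Within [52 Hz, 144 Hz]: 64 Hz, 80 Hz, 100 Hz, 116 Hz, 136 Hz.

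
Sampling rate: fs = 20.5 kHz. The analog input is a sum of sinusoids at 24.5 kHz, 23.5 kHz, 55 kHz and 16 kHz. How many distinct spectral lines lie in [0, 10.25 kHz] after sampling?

fs/2 = 10.25 kHz.
24.5 kHz mod fs = 4 kHz.
4 kHz ≤ fs/2 = 10.25 kHz, appears at 4 kHz.
23.5 kHz mod fs = 3 kHz.
3 kHz ≤ fs/2 = 10.25 kHz, appears at 3 kHz.
55 kHz mod fs = 14 kHz.
14 kHz > fs/2 = 10.25 kHz, folds to fs − 14 kHz = 6.5 kHz.
16 kHz > fs/2 = 10.25 kHz, folds to fs − 16 kHz = 4.5 kHz.
Distinct values: {3 kHz, 4 kHz, 4.5 kHz, 6.5 kHz} → 4.

4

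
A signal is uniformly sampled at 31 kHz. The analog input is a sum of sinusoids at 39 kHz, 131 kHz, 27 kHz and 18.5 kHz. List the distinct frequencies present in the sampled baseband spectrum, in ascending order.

4 kHz, 7 kHz, 8 kHz, 12.5 kHz

fs/2 = 15.5 kHz.
39 kHz mod fs = 8 kHz.
8 kHz ≤ fs/2 = 15.5 kHz, appears at 8 kHz.
131 kHz mod fs = 7 kHz.
7 kHz ≤ fs/2 = 15.5 kHz, appears at 7 kHz.
27 kHz > fs/2 = 15.5 kHz, folds to fs − 27 kHz = 4 kHz.
18.5 kHz > fs/2 = 15.5 kHz, folds to fs − 18.5 kHz = 12.5 kHz.
Distinct values: {4 kHz, 7 kHz, 8 kHz, 12.5 kHz}.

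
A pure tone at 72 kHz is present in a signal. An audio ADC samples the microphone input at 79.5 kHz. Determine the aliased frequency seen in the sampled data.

72 kHz > fs/2 = 39.75 kHz, folds to fs − 72 kHz = 7.5 kHz.

7.5 kHz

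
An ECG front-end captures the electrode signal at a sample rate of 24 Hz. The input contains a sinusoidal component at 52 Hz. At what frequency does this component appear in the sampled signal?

4 Hz

52 Hz mod fs = 4 Hz.
4 Hz ≤ fs/2 = 12 Hz, appears at 4 Hz.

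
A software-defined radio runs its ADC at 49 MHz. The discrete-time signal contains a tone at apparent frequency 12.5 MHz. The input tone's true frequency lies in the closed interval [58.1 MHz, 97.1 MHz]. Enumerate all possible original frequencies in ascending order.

Frequencies that alias to 12.5 MHz are k·fs ± 12.5 MHz for integer k ≥ 0.
k=0: 12.5 MHz.
k=1: 36.5 MHz, 61.5 MHz.
k=2: 85.5 MHz, 110.5 MHz.
k=3: 134.5 MHz, 159.5 MHz.
Within [58.1 MHz, 97.1 MHz]: 61.5 MHz, 85.5 MHz.

61.5 MHz, 85.5 MHz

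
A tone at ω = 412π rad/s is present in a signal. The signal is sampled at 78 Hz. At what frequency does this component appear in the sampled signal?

ω = 412π rad/s → f = ω/(2π) = 206 Hz.
206 Hz mod fs = 50 Hz.
50 Hz > fs/2 = 39 Hz, folds to fs − 50 Hz = 28 Hz.

28 Hz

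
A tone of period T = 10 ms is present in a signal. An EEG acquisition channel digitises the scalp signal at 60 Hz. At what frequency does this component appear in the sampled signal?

20 Hz

T = 10 ms → f = 1/T = 100 Hz.
100 Hz mod fs = 40 Hz.
40 Hz > fs/2 = 30 Hz, folds to fs − 40 Hz = 20 Hz.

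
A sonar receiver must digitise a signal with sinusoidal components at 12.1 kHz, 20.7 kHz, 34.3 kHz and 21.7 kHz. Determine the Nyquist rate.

68.6 kHz

Highest-frequency component: 34.3 kHz.
Nyquist rate = 2 × 34.3 kHz = 68.6 kHz.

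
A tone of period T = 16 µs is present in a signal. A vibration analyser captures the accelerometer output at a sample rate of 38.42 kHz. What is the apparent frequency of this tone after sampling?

14.34 kHz

T = 16 µs → f = 1/T = 62.5 kHz.
62.5 kHz mod fs = 24.08 kHz.
24.08 kHz > fs/2 = 19.21 kHz, folds to fs − 24.08 kHz = 14.34 kHz.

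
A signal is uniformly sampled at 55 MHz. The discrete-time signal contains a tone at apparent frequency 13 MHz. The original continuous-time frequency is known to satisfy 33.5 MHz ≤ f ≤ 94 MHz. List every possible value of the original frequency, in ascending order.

Frequencies that alias to 13 MHz are k·fs ± 13 MHz for integer k ≥ 0.
k=0: 13 MHz.
k=1: 42 MHz, 68 MHz.
k=2: 97 MHz, 123 MHz.
Within [33.5 MHz, 94 MHz]: 42 MHz, 68 MHz.

42 MHz, 68 MHz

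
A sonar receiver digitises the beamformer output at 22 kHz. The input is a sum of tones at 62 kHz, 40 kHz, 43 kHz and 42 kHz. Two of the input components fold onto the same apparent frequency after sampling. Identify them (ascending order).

fs/2 = 11 kHz.
62 kHz mod fs = 18 kHz.
18 kHz > fs/2 = 11 kHz, folds to fs − 18 kHz = 4 kHz.
40 kHz mod fs = 18 kHz.
18 kHz > fs/2 = 11 kHz, folds to fs − 18 kHz = 4 kHz.
43 kHz mod fs = 21 kHz.
21 kHz > fs/2 = 11 kHz, folds to fs − 21 kHz = 1 kHz.
42 kHz mod fs = 20 kHz.
20 kHz > fs/2 = 11 kHz, folds to fs − 20 kHz = 2 kHz.
40 kHz and 62 kHz both map to 4 kHz.

40 kHz, 62 kHz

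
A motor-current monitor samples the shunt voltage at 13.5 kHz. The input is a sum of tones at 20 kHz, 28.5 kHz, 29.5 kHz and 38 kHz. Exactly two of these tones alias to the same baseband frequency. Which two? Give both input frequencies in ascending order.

fs/2 = 6.75 kHz.
20 kHz mod fs = 6.5 kHz.
6.5 kHz ≤ fs/2 = 6.75 kHz, appears at 6.5 kHz.
28.5 kHz mod fs = 1.5 kHz.
1.5 kHz ≤ fs/2 = 6.75 kHz, appears at 1.5 kHz.
29.5 kHz mod fs = 2.5 kHz.
2.5 kHz ≤ fs/2 = 6.75 kHz, appears at 2.5 kHz.
38 kHz mod fs = 11 kHz.
11 kHz > fs/2 = 6.75 kHz, folds to fs − 11 kHz = 2.5 kHz.
29.5 kHz and 38 kHz both map to 2.5 kHz.

29.5 kHz, 38 kHz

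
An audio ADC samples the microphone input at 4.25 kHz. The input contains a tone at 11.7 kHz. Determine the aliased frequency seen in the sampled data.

1.05 kHz

11.7 kHz mod fs = 3.2 kHz.
3.2 kHz > fs/2 = 2.125 kHz, folds to fs − 3.2 kHz = 1.05 kHz.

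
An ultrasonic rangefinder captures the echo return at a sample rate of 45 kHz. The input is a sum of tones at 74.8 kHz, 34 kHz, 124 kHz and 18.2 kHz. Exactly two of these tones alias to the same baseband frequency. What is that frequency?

fs/2 = 22.5 kHz.
74.8 kHz mod fs = 29.8 kHz.
29.8 kHz > fs/2 = 22.5 kHz, folds to fs − 29.8 kHz = 15.2 kHz.
34 kHz > fs/2 = 22.5 kHz, folds to fs − 34 kHz = 11 kHz.
124 kHz mod fs = 34 kHz.
34 kHz > fs/2 = 22.5 kHz, folds to fs − 34 kHz = 11 kHz.
18.2 kHz ≤ fs/2 = 22.5 kHz, passes unchanged.
34 kHz and 124 kHz both map to 11 kHz.

11 kHz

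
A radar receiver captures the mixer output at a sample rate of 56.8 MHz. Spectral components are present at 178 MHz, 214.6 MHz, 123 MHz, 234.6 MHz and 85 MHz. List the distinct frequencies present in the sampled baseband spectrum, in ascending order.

fs/2 = 28.4 MHz.
178 MHz mod fs = 7.6 MHz.
7.6 MHz ≤ fs/2 = 28.4 MHz, appears at 7.6 MHz.
214.6 MHz mod fs = 44.2 MHz.
44.2 MHz > fs/2 = 28.4 MHz, folds to fs − 44.2 MHz = 12.6 MHz.
123 MHz mod fs = 9.4 MHz.
9.4 MHz ≤ fs/2 = 28.4 MHz, appears at 9.4 MHz.
234.6 MHz mod fs = 7.4 MHz.
7.4 MHz ≤ fs/2 = 28.4 MHz, appears at 7.4 MHz.
85 MHz mod fs = 28.2 MHz.
28.2 MHz ≤ fs/2 = 28.4 MHz, appears at 28.2 MHz.
Distinct values: {7.4 MHz, 7.6 MHz, 9.4 MHz, 12.6 MHz, 28.2 MHz}.

7.4 MHz, 7.6 MHz, 9.4 MHz, 12.6 MHz, 28.2 MHz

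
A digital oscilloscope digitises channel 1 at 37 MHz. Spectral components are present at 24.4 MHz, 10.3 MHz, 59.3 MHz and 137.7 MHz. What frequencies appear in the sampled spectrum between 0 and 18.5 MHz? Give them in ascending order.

10.3 MHz, 12.6 MHz, 14.7 MHz

fs/2 = 18.5 MHz.
24.4 MHz > fs/2 = 18.5 MHz, folds to fs − 24.4 MHz = 12.6 MHz.
10.3 MHz ≤ fs/2 = 18.5 MHz, passes unchanged.
59.3 MHz mod fs = 22.3 MHz.
22.3 MHz > fs/2 = 18.5 MHz, folds to fs − 22.3 MHz = 14.7 MHz.
137.7 MHz mod fs = 26.7 MHz.
26.7 MHz > fs/2 = 18.5 MHz, folds to fs − 26.7 MHz = 10.3 MHz.
Distinct values: {10.3 MHz, 12.6 MHz, 14.7 MHz}.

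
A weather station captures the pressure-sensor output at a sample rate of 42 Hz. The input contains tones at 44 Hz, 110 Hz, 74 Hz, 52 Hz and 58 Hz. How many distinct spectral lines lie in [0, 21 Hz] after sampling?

fs/2 = 21 Hz.
44 Hz mod fs = 2 Hz.
2 Hz ≤ fs/2 = 21 Hz, appears at 2 Hz.
110 Hz mod fs = 26 Hz.
26 Hz > fs/2 = 21 Hz, folds to fs − 26 Hz = 16 Hz.
74 Hz mod fs = 32 Hz.
32 Hz > fs/2 = 21 Hz, folds to fs − 32 Hz = 10 Hz.
52 Hz mod fs = 10 Hz.
10 Hz ≤ fs/2 = 21 Hz, appears at 10 Hz.
58 Hz mod fs = 16 Hz.
16 Hz ≤ fs/2 = 21 Hz, appears at 16 Hz.
Distinct values: {2 Hz, 10 Hz, 16 Hz} → 3.

3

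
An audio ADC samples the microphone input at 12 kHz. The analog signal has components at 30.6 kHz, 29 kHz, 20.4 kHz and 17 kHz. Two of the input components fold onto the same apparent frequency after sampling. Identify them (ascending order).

17 kHz, 29 kHz

fs/2 = 6 kHz.
30.6 kHz mod fs = 6.6 kHz.
6.6 kHz > fs/2 = 6 kHz, folds to fs − 6.6 kHz = 5.4 kHz.
29 kHz mod fs = 5 kHz.
5 kHz ≤ fs/2 = 6 kHz, appears at 5 kHz.
20.4 kHz mod fs = 8.4 kHz.
8.4 kHz > fs/2 = 6 kHz, folds to fs − 8.4 kHz = 3.6 kHz.
17 kHz mod fs = 5 kHz.
5 kHz ≤ fs/2 = 6 kHz, appears at 5 kHz.
17 kHz and 29 kHz both map to 5 kHz.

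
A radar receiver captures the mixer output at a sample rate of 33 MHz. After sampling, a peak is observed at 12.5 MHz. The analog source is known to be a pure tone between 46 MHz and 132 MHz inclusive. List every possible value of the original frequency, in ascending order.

Frequencies that alias to 12.5 MHz are k·fs ± 12.5 MHz for integer k ≥ 0.
k=0: 12.5 MHz.
k=1: 20.5 MHz, 45.5 MHz.
k=2: 53.5 MHz, 78.5 MHz.
k=3: 86.5 MHz, 111.5 MHz.
k=4: 119.5 MHz, 144.5 MHz.
k=5: 152.5 MHz, 177.5 MHz.
Within [46 MHz, 132 MHz]: 53.5 MHz, 78.5 MHz, 86.5 MHz, 111.5 MHz, 119.5 MHz.

53.5 MHz, 78.5 MHz, 86.5 MHz, 111.5 MHz, 119.5 MHz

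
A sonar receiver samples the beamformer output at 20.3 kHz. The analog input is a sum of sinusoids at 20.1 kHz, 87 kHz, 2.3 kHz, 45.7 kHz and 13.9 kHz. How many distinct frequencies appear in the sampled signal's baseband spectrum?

fs/2 = 10.15 kHz.
20.1 kHz > fs/2 = 10.15 kHz, folds to fs − 20.1 kHz = 0.2 kHz.
87 kHz mod fs = 5.8 kHz.
5.8 kHz ≤ fs/2 = 10.15 kHz, appears at 5.8 kHz.
2.3 kHz ≤ fs/2 = 10.15 kHz, passes unchanged.
45.7 kHz mod fs = 5.1 kHz.
5.1 kHz ≤ fs/2 = 10.15 kHz, appears at 5.1 kHz.
13.9 kHz > fs/2 = 10.15 kHz, folds to fs − 13.9 kHz = 6.4 kHz.
Distinct values: {0.2 kHz, 2.3 kHz, 5.1 kHz, 5.8 kHz, 6.4 kHz} → 5.

5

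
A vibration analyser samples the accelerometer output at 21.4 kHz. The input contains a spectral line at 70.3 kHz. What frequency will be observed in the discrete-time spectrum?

6.1 kHz

70.3 kHz mod fs = 6.1 kHz.
6.1 kHz ≤ fs/2 = 10.7 kHz, appears at 6.1 kHz.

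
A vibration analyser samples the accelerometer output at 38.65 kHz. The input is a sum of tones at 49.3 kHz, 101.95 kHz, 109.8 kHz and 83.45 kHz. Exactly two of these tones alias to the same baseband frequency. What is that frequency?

6.15 kHz

fs/2 = 19.325 kHz.
49.3 kHz mod fs = 10.65 kHz.
10.65 kHz ≤ fs/2 = 19.325 kHz, appears at 10.65 kHz.
101.95 kHz mod fs = 24.65 kHz.
24.65 kHz > fs/2 = 19.325 kHz, folds to fs − 24.65 kHz = 14 kHz.
109.8 kHz mod fs = 32.5 kHz.
32.5 kHz > fs/2 = 19.325 kHz, folds to fs − 32.5 kHz = 6.15 kHz.
83.45 kHz mod fs = 6.15 kHz.
6.15 kHz ≤ fs/2 = 19.325 kHz, appears at 6.15 kHz.
83.45 kHz and 109.8 kHz both map to 6.15 kHz.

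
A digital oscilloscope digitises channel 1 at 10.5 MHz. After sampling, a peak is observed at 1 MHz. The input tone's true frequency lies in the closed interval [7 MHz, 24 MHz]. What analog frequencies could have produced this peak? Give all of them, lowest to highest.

9.5 MHz, 11.5 MHz, 20 MHz, 22 MHz

Frequencies that alias to 1 MHz are k·fs ± 1 MHz for integer k ≥ 0.
k=0: 1 MHz.
k=1: 9.5 MHz, 11.5 MHz.
k=2: 20 MHz, 22 MHz.
k=3: 30.5 MHz, 32.5 MHz.
Within [7 MHz, 24 MHz]: 9.5 MHz, 11.5 MHz, 20 MHz, 22 MHz.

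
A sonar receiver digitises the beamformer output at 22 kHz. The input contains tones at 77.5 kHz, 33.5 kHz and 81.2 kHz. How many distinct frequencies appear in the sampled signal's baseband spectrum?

2

fs/2 = 11 kHz.
77.5 kHz mod fs = 11.5 kHz.
11.5 kHz > fs/2 = 11 kHz, folds to fs − 11.5 kHz = 10.5 kHz.
33.5 kHz mod fs = 11.5 kHz.
11.5 kHz > fs/2 = 11 kHz, folds to fs − 11.5 kHz = 10.5 kHz.
81.2 kHz mod fs = 15.2 kHz.
15.2 kHz > fs/2 = 11 kHz, folds to fs − 15.2 kHz = 6.8 kHz.
Distinct values: {6.8 kHz, 10.5 kHz} → 2.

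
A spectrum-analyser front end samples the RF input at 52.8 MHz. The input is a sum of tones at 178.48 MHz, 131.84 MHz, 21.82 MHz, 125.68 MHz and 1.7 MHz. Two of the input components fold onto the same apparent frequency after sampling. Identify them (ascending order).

125.68 MHz, 178.48 MHz

fs/2 = 26.4 MHz.
178.48 MHz mod fs = 20.08 MHz.
20.08 MHz ≤ fs/2 = 26.4 MHz, appears at 20.08 MHz.
131.84 MHz mod fs = 26.24 MHz.
26.24 MHz ≤ fs/2 = 26.4 MHz, appears at 26.24 MHz.
21.82 MHz ≤ fs/2 = 26.4 MHz, passes unchanged.
125.68 MHz mod fs = 20.08 MHz.
20.08 MHz ≤ fs/2 = 26.4 MHz, appears at 20.08 MHz.
1.7 MHz ≤ fs/2 = 26.4 MHz, passes unchanged.
125.68 MHz and 178.48 MHz both map to 20.08 MHz.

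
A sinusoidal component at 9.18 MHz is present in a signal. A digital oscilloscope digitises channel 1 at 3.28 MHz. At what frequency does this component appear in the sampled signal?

0.66 MHz

9.18 MHz mod fs = 2.62 MHz.
2.62 MHz > fs/2 = 1.64 MHz, folds to fs − 2.62 MHz = 0.66 MHz.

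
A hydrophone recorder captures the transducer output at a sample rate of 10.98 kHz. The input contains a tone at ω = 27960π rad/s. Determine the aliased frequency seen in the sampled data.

3 kHz

ω = 27960π rad/s → f = ω/(2π) = 13980 Hz = 13.98 kHz.
13.98 kHz mod fs = 3 kHz.
3 kHz ≤ fs/2 = 5.49 kHz, appears at 3 kHz.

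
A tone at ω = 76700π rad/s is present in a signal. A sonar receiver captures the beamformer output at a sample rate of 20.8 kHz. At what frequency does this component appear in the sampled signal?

3.25 kHz

ω = 76700π rad/s → f = ω/(2π) = 38350 Hz = 38.35 kHz.
38.35 kHz mod fs = 17.55 kHz.
17.55 kHz > fs/2 = 10.4 kHz, folds to fs − 17.55 kHz = 3.25 kHz.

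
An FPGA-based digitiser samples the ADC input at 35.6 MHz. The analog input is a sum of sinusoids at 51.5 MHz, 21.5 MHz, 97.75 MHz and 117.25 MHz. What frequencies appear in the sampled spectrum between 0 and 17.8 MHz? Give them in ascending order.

9.05 MHz, 10.45 MHz, 14.1 MHz, 15.9 MHz

fs/2 = 17.8 MHz.
51.5 MHz mod fs = 15.9 MHz.
15.9 MHz ≤ fs/2 = 17.8 MHz, appears at 15.9 MHz.
21.5 MHz > fs/2 = 17.8 MHz, folds to fs − 21.5 MHz = 14.1 MHz.
97.75 MHz mod fs = 26.55 MHz.
26.55 MHz > fs/2 = 17.8 MHz, folds to fs − 26.55 MHz = 9.05 MHz.
117.25 MHz mod fs = 10.45 MHz.
10.45 MHz ≤ fs/2 = 17.8 MHz, appears at 10.45 MHz.
Distinct values: {9.05 MHz, 10.45 MHz, 14.1 MHz, 15.9 MHz}.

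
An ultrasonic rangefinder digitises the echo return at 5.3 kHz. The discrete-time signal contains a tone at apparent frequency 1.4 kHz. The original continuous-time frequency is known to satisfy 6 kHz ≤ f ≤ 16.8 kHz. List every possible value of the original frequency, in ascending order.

6.7 kHz, 9.2 kHz, 12 kHz, 14.5 kHz

Frequencies that alias to 1.4 kHz are k·fs ± 1.4 kHz for integer k ≥ 0.
k=0: 1.4 kHz.
k=1: 3.9 kHz, 6.7 kHz.
k=2: 9.2 kHz, 12 kHz.
k=3: 14.5 kHz, 17.3 kHz.
k=4: 19.8 kHz, 22.6 kHz.
Within [6 kHz, 16.8 kHz]: 6.7 kHz, 9.2 kHz, 12 kHz, 14.5 kHz.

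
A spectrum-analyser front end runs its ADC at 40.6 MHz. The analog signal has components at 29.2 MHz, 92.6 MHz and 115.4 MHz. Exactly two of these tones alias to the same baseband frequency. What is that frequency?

11.4 MHz

fs/2 = 20.3 MHz.
29.2 MHz > fs/2 = 20.3 MHz, folds to fs − 29.2 MHz = 11.4 MHz.
92.6 MHz mod fs = 11.4 MHz.
11.4 MHz ≤ fs/2 = 20.3 MHz, appears at 11.4 MHz.
115.4 MHz mod fs = 34.2 MHz.
34.2 MHz > fs/2 = 20.3 MHz, folds to fs − 34.2 MHz = 6.4 MHz.
29.2 MHz and 92.6 MHz both map to 11.4 MHz.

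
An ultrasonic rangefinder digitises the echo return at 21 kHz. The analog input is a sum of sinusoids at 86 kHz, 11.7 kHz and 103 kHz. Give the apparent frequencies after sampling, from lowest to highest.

fs/2 = 10.5 kHz.
86 kHz mod fs = 2 kHz.
2 kHz ≤ fs/2 = 10.5 kHz, appears at 2 kHz.
11.7 kHz > fs/2 = 10.5 kHz, folds to fs − 11.7 kHz = 9.3 kHz.
103 kHz mod fs = 19 kHz.
19 kHz > fs/2 = 10.5 kHz, folds to fs − 19 kHz = 2 kHz.
Distinct values: {2 kHz, 9.3 kHz}.

2 kHz, 9.3 kHz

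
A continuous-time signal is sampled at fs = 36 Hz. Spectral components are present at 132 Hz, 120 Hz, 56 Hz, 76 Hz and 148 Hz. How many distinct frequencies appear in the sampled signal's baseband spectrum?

fs/2 = 18 Hz.
132 Hz mod fs = 24 Hz.
24 Hz > fs/2 = 18 Hz, folds to fs − 24 Hz = 12 Hz.
120 Hz mod fs = 12 Hz.
12 Hz ≤ fs/2 = 18 Hz, appears at 12 Hz.
56 Hz mod fs = 20 Hz.
20 Hz > fs/2 = 18 Hz, folds to fs − 20 Hz = 16 Hz.
76 Hz mod fs = 4 Hz.
4 Hz ≤ fs/2 = 18 Hz, appears at 4 Hz.
148 Hz mod fs = 4 Hz.
4 Hz ≤ fs/2 = 18 Hz, appears at 4 Hz.
Distinct values: {4 Hz, 12 Hz, 16 Hz} → 3.

3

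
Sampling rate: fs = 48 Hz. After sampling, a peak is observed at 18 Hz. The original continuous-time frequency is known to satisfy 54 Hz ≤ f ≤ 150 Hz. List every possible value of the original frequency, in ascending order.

Frequencies that alias to 18 Hz are k·fs ± 18 Hz for integer k ≥ 0.
k=0: 18 Hz.
k=1: 30 Hz, 66 Hz.
k=2: 78 Hz, 114 Hz.
k=3: 126 Hz, 162 Hz.
k=4: 174 Hz, 210 Hz.
Within [54 Hz, 150 Hz]: 66 Hz, 78 Hz, 114 Hz, 126 Hz.

66 Hz, 78 Hz, 114 Hz, 126 Hz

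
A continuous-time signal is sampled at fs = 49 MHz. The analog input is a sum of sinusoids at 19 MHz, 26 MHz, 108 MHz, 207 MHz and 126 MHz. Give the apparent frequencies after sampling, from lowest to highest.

fs/2 = 24.5 MHz.
19 MHz ≤ fs/2 = 24.5 MHz, passes unchanged.
26 MHz > fs/2 = 24.5 MHz, folds to fs − 26 MHz = 23 MHz.
108 MHz mod fs = 10 MHz.
10 MHz ≤ fs/2 = 24.5 MHz, appears at 10 MHz.
207 MHz mod fs = 11 MHz.
11 MHz ≤ fs/2 = 24.5 MHz, appears at 11 MHz.
126 MHz mod fs = 28 MHz.
28 MHz > fs/2 = 24.5 MHz, folds to fs − 28 MHz = 21 MHz.
Distinct values: {10 MHz, 11 MHz, 19 MHz, 21 MHz, 23 MHz}.

10 MHz, 11 MHz, 19 MHz, 21 MHz, 23 MHz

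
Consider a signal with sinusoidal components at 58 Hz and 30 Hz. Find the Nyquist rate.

116 Hz

Highest-frequency component: 58 Hz.
Nyquist rate = 2 × 58 Hz = 116 Hz.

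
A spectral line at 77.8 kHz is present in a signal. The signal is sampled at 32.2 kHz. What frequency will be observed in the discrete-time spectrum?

77.8 kHz mod fs = 13.4 kHz.
13.4 kHz ≤ fs/2 = 16.1 kHz, appears at 13.4 kHz.

13.4 kHz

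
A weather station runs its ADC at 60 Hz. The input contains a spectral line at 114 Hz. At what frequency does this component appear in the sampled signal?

6 Hz

114 Hz mod fs = 54 Hz.
54 Hz > fs/2 = 30 Hz, folds to fs − 54 Hz = 6 Hz.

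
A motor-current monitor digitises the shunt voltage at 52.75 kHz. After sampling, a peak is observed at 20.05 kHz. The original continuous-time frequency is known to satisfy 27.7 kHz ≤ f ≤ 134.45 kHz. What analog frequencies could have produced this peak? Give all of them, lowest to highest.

Frequencies that alias to 20.05 kHz are k·fs ± 20.05 kHz for integer k ≥ 0.
k=0: 20.05 kHz.
k=1: 32.7 kHz, 72.8 kHz.
k=2: 85.45 kHz, 125.55 kHz.
k=3: 138.2 kHz, 178.3 kHz.
Within [27.7 kHz, 134.45 kHz]: 32.7 kHz, 72.8 kHz, 85.45 kHz, 125.55 kHz.

32.7 kHz, 72.8 kHz, 85.45 kHz, 125.55 kHz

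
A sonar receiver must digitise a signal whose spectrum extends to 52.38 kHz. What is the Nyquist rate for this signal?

104.76 kHz

Nyquist rate = 2 × 52.38 kHz = 104.76 kHz.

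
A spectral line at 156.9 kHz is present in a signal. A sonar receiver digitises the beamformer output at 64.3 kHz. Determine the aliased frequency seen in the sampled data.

156.9 kHz mod fs = 28.3 kHz.
28.3 kHz ≤ fs/2 = 32.15 kHz, appears at 28.3 kHz.

28.3 kHz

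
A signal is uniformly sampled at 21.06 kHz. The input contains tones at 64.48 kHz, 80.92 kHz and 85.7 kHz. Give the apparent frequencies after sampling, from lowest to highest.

1.3 kHz, 1.46 kHz, 3.32 kHz

fs/2 = 10.53 kHz.
64.48 kHz mod fs = 1.3 kHz.
1.3 kHz ≤ fs/2 = 10.53 kHz, appears at 1.3 kHz.
80.92 kHz mod fs = 17.74 kHz.
17.74 kHz > fs/2 = 10.53 kHz, folds to fs − 17.74 kHz = 3.32 kHz.
85.7 kHz mod fs = 1.46 kHz.
1.46 kHz ≤ fs/2 = 10.53 kHz, appears at 1.46 kHz.
Distinct values: {1.3 kHz, 1.46 kHz, 3.32 kHz}.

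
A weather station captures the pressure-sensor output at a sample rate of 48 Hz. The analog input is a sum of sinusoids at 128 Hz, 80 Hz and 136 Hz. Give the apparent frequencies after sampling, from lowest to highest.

fs/2 = 24 Hz.
128 Hz mod fs = 32 Hz.
32 Hz > fs/2 = 24 Hz, folds to fs − 32 Hz = 16 Hz.
80 Hz mod fs = 32 Hz.
32 Hz > fs/2 = 24 Hz, folds to fs − 32 Hz = 16 Hz.
136 Hz mod fs = 40 Hz.
40 Hz > fs/2 = 24 Hz, folds to fs − 40 Hz = 8 Hz.
Distinct values: {8 Hz, 16 Hz}.

8 Hz, 16 Hz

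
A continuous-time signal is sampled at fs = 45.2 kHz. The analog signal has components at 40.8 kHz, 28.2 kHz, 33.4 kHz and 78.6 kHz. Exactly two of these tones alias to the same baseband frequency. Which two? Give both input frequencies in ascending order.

33.4 kHz, 78.6 kHz

fs/2 = 22.6 kHz.
40.8 kHz > fs/2 = 22.6 kHz, folds to fs − 40.8 kHz = 4.4 kHz.
28.2 kHz > fs/2 = 22.6 kHz, folds to fs − 28.2 kHz = 17 kHz.
33.4 kHz > fs/2 = 22.6 kHz, folds to fs − 33.4 kHz = 11.8 kHz.
78.6 kHz mod fs = 33.4 kHz.
33.4 kHz > fs/2 = 22.6 kHz, folds to fs − 33.4 kHz = 11.8 kHz.
33.4 kHz and 78.6 kHz both map to 11.8 kHz.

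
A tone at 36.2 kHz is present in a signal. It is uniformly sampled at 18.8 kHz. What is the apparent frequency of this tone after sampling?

36.2 kHz mod fs = 17.4 kHz.
17.4 kHz > fs/2 = 9.4 kHz, folds to fs − 17.4 kHz = 1.4 kHz.

1.4 kHz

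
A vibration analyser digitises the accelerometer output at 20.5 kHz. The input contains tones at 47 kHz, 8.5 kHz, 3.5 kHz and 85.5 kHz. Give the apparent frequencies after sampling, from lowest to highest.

fs/2 = 10.25 kHz.
47 kHz mod fs = 6 kHz.
6 kHz ≤ fs/2 = 10.25 kHz, appears at 6 kHz.
8.5 kHz ≤ fs/2 = 10.25 kHz, passes unchanged.
3.5 kHz ≤ fs/2 = 10.25 kHz, passes unchanged.
85.5 kHz mod fs = 3.5 kHz.
3.5 kHz ≤ fs/2 = 10.25 kHz, appears at 3.5 kHz.
Distinct values: {3.5 kHz, 6 kHz, 8.5 kHz}.

3.5 kHz, 6 kHz, 8.5 kHz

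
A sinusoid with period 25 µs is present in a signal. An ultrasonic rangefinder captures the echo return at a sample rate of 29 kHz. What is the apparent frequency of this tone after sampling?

11 kHz

T = 25 µs → f = 1/T = 40 kHz.
40 kHz mod fs = 11 kHz.
11 kHz ≤ fs/2 = 14.5 kHz, appears at 11 kHz.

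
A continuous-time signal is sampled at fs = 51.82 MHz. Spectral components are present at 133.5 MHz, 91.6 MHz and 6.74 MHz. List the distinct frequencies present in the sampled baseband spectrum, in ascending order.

fs/2 = 25.91 MHz.
133.5 MHz mod fs = 29.86 MHz.
29.86 MHz > fs/2 = 25.91 MHz, folds to fs − 29.86 MHz = 21.96 MHz.
91.6 MHz mod fs = 39.78 MHz.
39.78 MHz > fs/2 = 25.91 MHz, folds to fs − 39.78 MHz = 12.04 MHz.
6.74 MHz ≤ fs/2 = 25.91 MHz, passes unchanged.
Distinct values: {6.74 MHz, 12.04 MHz, 21.96 MHz}.

6.74 MHz, 12.04 MHz, 21.96 MHz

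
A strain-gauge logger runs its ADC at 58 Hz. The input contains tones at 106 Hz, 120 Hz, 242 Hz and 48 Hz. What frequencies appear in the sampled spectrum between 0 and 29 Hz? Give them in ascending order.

fs/2 = 29 Hz.
106 Hz mod fs = 48 Hz.
48 Hz > fs/2 = 29 Hz, folds to fs − 48 Hz = 10 Hz.
120 Hz mod fs = 4 Hz.
4 Hz ≤ fs/2 = 29 Hz, appears at 4 Hz.
242 Hz mod fs = 10 Hz.
10 Hz ≤ fs/2 = 29 Hz, appears at 10 Hz.
48 Hz > fs/2 = 29 Hz, folds to fs − 48 Hz = 10 Hz.
Distinct values: {4 Hz, 10 Hz}.

4 Hz, 10 Hz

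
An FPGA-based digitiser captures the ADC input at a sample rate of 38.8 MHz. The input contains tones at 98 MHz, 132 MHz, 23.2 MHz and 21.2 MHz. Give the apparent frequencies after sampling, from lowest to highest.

15.6 MHz, 17.6 MHz, 18.4 MHz

fs/2 = 19.4 MHz.
98 MHz mod fs = 20.4 MHz.
20.4 MHz > fs/2 = 19.4 MHz, folds to fs − 20.4 MHz = 18.4 MHz.
132 MHz mod fs = 15.6 MHz.
15.6 MHz ≤ fs/2 = 19.4 MHz, appears at 15.6 MHz.
23.2 MHz > fs/2 = 19.4 MHz, folds to fs − 23.2 MHz = 15.6 MHz.
21.2 MHz > fs/2 = 19.4 MHz, folds to fs − 21.2 MHz = 17.6 MHz.
Distinct values: {15.6 MHz, 17.6 MHz, 18.4 MHz}.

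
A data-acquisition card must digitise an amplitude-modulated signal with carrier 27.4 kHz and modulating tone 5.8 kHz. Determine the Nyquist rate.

AM sidebands sit at fc ± fm = 21.6 kHz and 33.2 kHz.
Highest-frequency component: 33.2 kHz.
Nyquist rate = 2 × 33.2 kHz = 66.4 kHz.

66.4 kHz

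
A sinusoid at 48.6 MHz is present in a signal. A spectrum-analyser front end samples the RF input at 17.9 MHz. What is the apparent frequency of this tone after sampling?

48.6 MHz mod fs = 12.8 MHz.
12.8 MHz > fs/2 = 8.95 MHz, folds to fs − 12.8 MHz = 5.1 MHz.

5.1 MHz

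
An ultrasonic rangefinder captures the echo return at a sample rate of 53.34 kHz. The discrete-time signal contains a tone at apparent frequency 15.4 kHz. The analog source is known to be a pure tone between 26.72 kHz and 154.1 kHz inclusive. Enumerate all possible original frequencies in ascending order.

37.94 kHz, 68.74 kHz, 91.28 kHz, 122.08 kHz, 144.62 kHz

Frequencies that alias to 15.4 kHz are k·fs ± 15.4 kHz for integer k ≥ 0.
k=0: 15.4 kHz.
k=1: 37.94 kHz, 68.74 kHz.
k=2: 91.28 kHz, 122.08 kHz.
k=3: 144.62 kHz, 175.42 kHz.
k=4: 197.96 kHz, 228.76 kHz.
Within [26.72 kHz, 154.1 kHz]: 37.94 kHz, 68.74 kHz, 91.28 kHz, 122.08 kHz, 144.62 kHz.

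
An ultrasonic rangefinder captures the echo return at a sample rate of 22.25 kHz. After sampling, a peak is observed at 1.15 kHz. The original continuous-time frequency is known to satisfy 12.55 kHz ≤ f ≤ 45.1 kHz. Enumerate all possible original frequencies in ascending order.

Frequencies that alias to 1.15 kHz are k·fs ± 1.15 kHz for integer k ≥ 0.
k=0: 1.15 kHz.
k=1: 21.1 kHz, 23.4 kHz.
k=2: 43.35 kHz, 45.65 kHz.
k=3: 65.6 kHz, 67.9 kHz.
Within [12.55 kHz, 45.1 kHz]: 21.1 kHz, 23.4 kHz, 43.35 kHz.

21.1 kHz, 23.4 kHz, 43.35 kHz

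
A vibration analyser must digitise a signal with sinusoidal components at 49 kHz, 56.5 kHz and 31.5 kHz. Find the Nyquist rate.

113 kHz

Highest-frequency component: 56.5 kHz.
Nyquist rate = 2 × 56.5 kHz = 113 kHz.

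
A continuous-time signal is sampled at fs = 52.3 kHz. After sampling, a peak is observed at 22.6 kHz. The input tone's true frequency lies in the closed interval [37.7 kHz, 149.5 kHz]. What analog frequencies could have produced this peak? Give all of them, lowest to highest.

Frequencies that alias to 22.6 kHz are k·fs ± 22.6 kHz for integer k ≥ 0.
k=0: 22.6 kHz.
k=1: 29.7 kHz, 74.9 kHz.
k=2: 82 kHz, 127.2 kHz.
k=3: 134.3 kHz, 179.5 kHz.
k=4: 186.6 kHz, 231.8 kHz.
Within [37.7 kHz, 149.5 kHz]: 74.9 kHz, 82 kHz, 127.2 kHz, 134.3 kHz.

74.9 kHz, 82 kHz, 127.2 kHz, 134.3 kHz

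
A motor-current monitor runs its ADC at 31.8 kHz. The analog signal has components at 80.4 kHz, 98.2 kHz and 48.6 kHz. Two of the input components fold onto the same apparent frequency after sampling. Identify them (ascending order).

48.6 kHz, 80.4 kHz

fs/2 = 15.9 kHz.
80.4 kHz mod fs = 16.8 kHz.
16.8 kHz > fs/2 = 15.9 kHz, folds to fs − 16.8 kHz = 15 kHz.
98.2 kHz mod fs = 2.8 kHz.
2.8 kHz ≤ fs/2 = 15.9 kHz, appears at 2.8 kHz.
48.6 kHz mod fs = 16.8 kHz.
16.8 kHz > fs/2 = 15.9 kHz, folds to fs − 16.8 kHz = 15 kHz.
48.6 kHz and 80.4 kHz both map to 15 kHz.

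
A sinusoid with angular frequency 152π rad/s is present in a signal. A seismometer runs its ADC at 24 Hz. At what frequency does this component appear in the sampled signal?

ω = 152π rad/s → f = ω/(2π) = 76 Hz.
76 Hz mod fs = 4 Hz.
4 Hz ≤ fs/2 = 12 Hz, appears at 4 Hz.

4 Hz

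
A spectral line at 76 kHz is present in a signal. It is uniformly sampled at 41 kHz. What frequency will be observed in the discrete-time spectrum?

6 kHz

76 kHz mod fs = 35 kHz.
35 kHz > fs/2 = 20.5 kHz, folds to fs − 35 kHz = 6 kHz.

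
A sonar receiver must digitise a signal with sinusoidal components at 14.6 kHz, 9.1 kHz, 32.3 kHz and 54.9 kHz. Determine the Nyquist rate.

109.8 kHz

Highest-frequency component: 54.9 kHz.
Nyquist rate = 2 × 54.9 kHz = 109.8 kHz.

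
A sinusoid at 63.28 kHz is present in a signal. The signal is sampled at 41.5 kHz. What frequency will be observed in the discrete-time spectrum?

63.28 kHz mod fs = 21.78 kHz.
21.78 kHz > fs/2 = 20.75 kHz, folds to fs − 21.78 kHz = 19.72 kHz.

19.72 kHz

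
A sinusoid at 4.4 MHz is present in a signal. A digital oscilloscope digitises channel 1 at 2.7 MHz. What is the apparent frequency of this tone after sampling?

4.4 MHz mod fs = 1.7 MHz.
1.7 MHz > fs/2 = 1.35 MHz, folds to fs − 1.7 MHz = 1 MHz.

1 MHz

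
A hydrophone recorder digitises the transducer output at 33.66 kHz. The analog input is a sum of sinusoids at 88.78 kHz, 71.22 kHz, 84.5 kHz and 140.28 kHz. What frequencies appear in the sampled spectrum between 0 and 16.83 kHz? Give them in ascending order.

fs/2 = 16.83 kHz.
88.78 kHz mod fs = 21.46 kHz.
21.46 kHz > fs/2 = 16.83 kHz, folds to fs − 21.46 kHz = 12.2 kHz.
71.22 kHz mod fs = 3.9 kHz.
3.9 kHz ≤ fs/2 = 16.83 kHz, appears at 3.9 kHz.
84.5 kHz mod fs = 17.18 kHz.
17.18 kHz > fs/2 = 16.83 kHz, folds to fs − 17.18 kHz = 16.48 kHz.
140.28 kHz mod fs = 5.64 kHz.
5.64 kHz ≤ fs/2 = 16.83 kHz, appears at 5.64 kHz.
Distinct values: {3.9 kHz, 5.64 kHz, 12.2 kHz, 16.48 kHz}.

3.9 kHz, 5.64 kHz, 12.2 kHz, 16.48 kHz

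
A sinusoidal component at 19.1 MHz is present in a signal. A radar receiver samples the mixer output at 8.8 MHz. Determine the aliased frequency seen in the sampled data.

1.5 MHz

19.1 MHz mod fs = 1.5 MHz.
1.5 MHz ≤ fs/2 = 4.4 MHz, appears at 1.5 MHz.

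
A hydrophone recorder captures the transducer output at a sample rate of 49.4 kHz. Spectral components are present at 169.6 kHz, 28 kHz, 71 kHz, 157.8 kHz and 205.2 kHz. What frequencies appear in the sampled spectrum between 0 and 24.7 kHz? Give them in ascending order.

7.6 kHz, 9.6 kHz, 21.4 kHz, 21.6 kHz

fs/2 = 24.7 kHz.
169.6 kHz mod fs = 21.4 kHz.
21.4 kHz ≤ fs/2 = 24.7 kHz, appears at 21.4 kHz.
28 kHz > fs/2 = 24.7 kHz, folds to fs − 28 kHz = 21.4 kHz.
71 kHz mod fs = 21.6 kHz.
21.6 kHz ≤ fs/2 = 24.7 kHz, appears at 21.6 kHz.
157.8 kHz mod fs = 9.6 kHz.
9.6 kHz ≤ fs/2 = 24.7 kHz, appears at 9.6 kHz.
205.2 kHz mod fs = 7.6 kHz.
7.6 kHz ≤ fs/2 = 24.7 kHz, appears at 7.6 kHz.
Distinct values: {7.6 kHz, 9.6 kHz, 21.4 kHz, 21.6 kHz}.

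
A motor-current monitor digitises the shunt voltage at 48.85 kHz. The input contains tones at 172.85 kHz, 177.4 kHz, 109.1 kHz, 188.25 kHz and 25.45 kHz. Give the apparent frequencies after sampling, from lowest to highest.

fs/2 = 24.425 kHz.
172.85 kHz mod fs = 26.3 kHz.
26.3 kHz > fs/2 = 24.425 kHz, folds to fs − 26.3 kHz = 22.55 kHz.
177.4 kHz mod fs = 30.85 kHz.
30.85 kHz > fs/2 = 24.425 kHz, folds to fs − 30.85 kHz = 18 kHz.
109.1 kHz mod fs = 11.4 kHz.
11.4 kHz ≤ fs/2 = 24.425 kHz, appears at 11.4 kHz.
188.25 kHz mod fs = 41.7 kHz.
41.7 kHz > fs/2 = 24.425 kHz, folds to fs − 41.7 kHz = 7.15 kHz.
25.45 kHz > fs/2 = 24.425 kHz, folds to fs − 25.45 kHz = 23.4 kHz.
Distinct values: {7.15 kHz, 11.4 kHz, 18 kHz, 22.55 kHz, 23.4 kHz}.

7.15 kHz, 11.4 kHz, 18 kHz, 22.55 kHz, 23.4 kHz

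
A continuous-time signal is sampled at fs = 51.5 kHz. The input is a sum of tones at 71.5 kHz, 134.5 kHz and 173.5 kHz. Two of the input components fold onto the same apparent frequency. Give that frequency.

fs/2 = 25.75 kHz.
71.5 kHz mod fs = 20 kHz.
20 kHz ≤ fs/2 = 25.75 kHz, appears at 20 kHz.
134.5 kHz mod fs = 31.5 kHz.
31.5 kHz > fs/2 = 25.75 kHz, folds to fs − 31.5 kHz = 20 kHz.
173.5 kHz mod fs = 19 kHz.
19 kHz ≤ fs/2 = 25.75 kHz, appears at 19 kHz.
71.5 kHz and 134.5 kHz both map to 20 kHz.

20 kHz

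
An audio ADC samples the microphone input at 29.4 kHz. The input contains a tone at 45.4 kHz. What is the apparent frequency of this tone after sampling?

13.4 kHz

45.4 kHz mod fs = 16 kHz.
16 kHz > fs/2 = 14.7 kHz, folds to fs − 16 kHz = 13.4 kHz.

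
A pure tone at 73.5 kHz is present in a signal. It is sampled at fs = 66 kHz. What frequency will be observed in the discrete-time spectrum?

73.5 kHz mod fs = 7.5 kHz.
7.5 kHz ≤ fs/2 = 33 kHz, appears at 7.5 kHz.

7.5 kHz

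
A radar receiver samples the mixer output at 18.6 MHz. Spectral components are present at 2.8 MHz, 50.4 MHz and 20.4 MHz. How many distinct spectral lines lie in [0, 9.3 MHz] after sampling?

3

fs/2 = 9.3 MHz.
2.8 MHz ≤ fs/2 = 9.3 MHz, passes unchanged.
50.4 MHz mod fs = 13.2 MHz.
13.2 MHz > fs/2 = 9.3 MHz, folds to fs − 13.2 MHz = 5.4 MHz.
20.4 MHz mod fs = 1.8 MHz.
1.8 MHz ≤ fs/2 = 9.3 MHz, appears at 1.8 MHz.
Distinct values: {1.8 MHz, 2.8 MHz, 5.4 MHz} → 3.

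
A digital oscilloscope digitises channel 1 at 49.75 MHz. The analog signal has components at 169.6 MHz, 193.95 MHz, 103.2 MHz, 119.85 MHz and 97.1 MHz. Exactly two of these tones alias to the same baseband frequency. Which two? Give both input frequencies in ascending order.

119.85 MHz, 169.6 MHz

fs/2 = 24.875 MHz.
169.6 MHz mod fs = 20.35 MHz.
20.35 MHz ≤ fs/2 = 24.875 MHz, appears at 20.35 MHz.
193.95 MHz mod fs = 44.7 MHz.
44.7 MHz > fs/2 = 24.875 MHz, folds to fs − 44.7 MHz = 5.05 MHz.
103.2 MHz mod fs = 3.7 MHz.
3.7 MHz ≤ fs/2 = 24.875 MHz, appears at 3.7 MHz.
119.85 MHz mod fs = 20.35 MHz.
20.35 MHz ≤ fs/2 = 24.875 MHz, appears at 20.35 MHz.
97.1 MHz mod fs = 47.35 MHz.
47.35 MHz > fs/2 = 24.875 MHz, folds to fs − 47.35 MHz = 2.4 MHz.
119.85 MHz and 169.6 MHz both map to 20.35 MHz.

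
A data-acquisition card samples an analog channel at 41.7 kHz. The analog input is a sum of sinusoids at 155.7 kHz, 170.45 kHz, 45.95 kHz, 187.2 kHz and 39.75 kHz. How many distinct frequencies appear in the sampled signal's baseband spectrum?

5

fs/2 = 20.85 kHz.
155.7 kHz mod fs = 30.6 kHz.
30.6 kHz > fs/2 = 20.85 kHz, folds to fs − 30.6 kHz = 11.1 kHz.
170.45 kHz mod fs = 3.65 kHz.
3.65 kHz ≤ fs/2 = 20.85 kHz, appears at 3.65 kHz.
45.95 kHz mod fs = 4.25 kHz.
4.25 kHz ≤ fs/2 = 20.85 kHz, appears at 4.25 kHz.
187.2 kHz mod fs = 20.4 kHz.
20.4 kHz ≤ fs/2 = 20.85 kHz, appears at 20.4 kHz.
39.75 kHz > fs/2 = 20.85 kHz, folds to fs − 39.75 kHz = 1.95 kHz.
Distinct values: {1.95 kHz, 3.65 kHz, 4.25 kHz, 11.1 kHz, 20.4 kHz} → 5.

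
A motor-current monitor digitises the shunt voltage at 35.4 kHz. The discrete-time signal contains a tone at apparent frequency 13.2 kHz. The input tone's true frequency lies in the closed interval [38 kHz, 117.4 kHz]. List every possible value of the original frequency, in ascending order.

48.6 kHz, 57.6 kHz, 84 kHz, 93 kHz

Frequencies that alias to 13.2 kHz are k·fs ± 13.2 kHz for integer k ≥ 0.
k=0: 13.2 kHz.
k=1: 22.2 kHz, 48.6 kHz.
k=2: 57.6 kHz, 84 kHz.
k=3: 93 kHz, 119.4 kHz.
k=4: 128.4 kHz, 154.8 kHz.
Within [38 kHz, 117.4 kHz]: 48.6 kHz, 57.6 kHz, 84 kHz, 93 kHz.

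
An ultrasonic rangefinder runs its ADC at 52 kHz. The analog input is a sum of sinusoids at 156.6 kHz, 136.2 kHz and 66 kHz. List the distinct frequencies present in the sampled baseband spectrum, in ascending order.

0.6 kHz, 14 kHz, 19.8 kHz

fs/2 = 26 kHz.
156.6 kHz mod fs = 0.6 kHz.
0.6 kHz ≤ fs/2 = 26 kHz, appears at 0.6 kHz.
136.2 kHz mod fs = 32.2 kHz.
32.2 kHz > fs/2 = 26 kHz, folds to fs − 32.2 kHz = 19.8 kHz.
66 kHz mod fs = 14 kHz.
14 kHz ≤ fs/2 = 26 kHz, appears at 14 kHz.
Distinct values: {0.6 kHz, 14 kHz, 19.8 kHz}.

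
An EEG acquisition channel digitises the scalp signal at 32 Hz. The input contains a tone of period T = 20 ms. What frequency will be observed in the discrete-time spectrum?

T = 20 ms → f = 1/T = 50 Hz.
50 Hz mod fs = 18 Hz.
18 Hz > fs/2 = 16 Hz, folds to fs − 18 Hz = 14 Hz.

14 Hz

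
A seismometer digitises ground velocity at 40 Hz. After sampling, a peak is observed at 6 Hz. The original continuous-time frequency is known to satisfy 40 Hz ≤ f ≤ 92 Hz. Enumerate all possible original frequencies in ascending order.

46 Hz, 74 Hz, 86 Hz

Frequencies that alias to 6 Hz are k·fs ± 6 Hz for integer k ≥ 0.
k=0: 6 Hz.
k=1: 34 Hz, 46 Hz.
k=2: 74 Hz, 86 Hz.
k=3: 114 Hz, 126 Hz.
Within [40 Hz, 92 Hz]: 46 Hz, 74 Hz, 86 Hz.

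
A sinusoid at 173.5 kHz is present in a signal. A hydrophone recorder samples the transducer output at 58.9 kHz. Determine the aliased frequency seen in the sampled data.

3.2 kHz

173.5 kHz mod fs = 55.7 kHz.
55.7 kHz > fs/2 = 29.45 kHz, folds to fs − 55.7 kHz = 3.2 kHz.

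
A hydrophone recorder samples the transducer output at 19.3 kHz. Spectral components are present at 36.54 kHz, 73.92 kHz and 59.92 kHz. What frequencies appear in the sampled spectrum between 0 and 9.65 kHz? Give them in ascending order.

2.02 kHz, 2.06 kHz, 3.28 kHz

fs/2 = 9.65 kHz.
36.54 kHz mod fs = 17.24 kHz.
17.24 kHz > fs/2 = 9.65 kHz, folds to fs − 17.24 kHz = 2.06 kHz.
73.92 kHz mod fs = 16.02 kHz.
16.02 kHz > fs/2 = 9.65 kHz, folds to fs − 16.02 kHz = 3.28 kHz.
59.92 kHz mod fs = 2.02 kHz.
2.02 kHz ≤ fs/2 = 9.65 kHz, appears at 2.02 kHz.
Distinct values: {2.02 kHz, 2.06 kHz, 3.28 kHz}.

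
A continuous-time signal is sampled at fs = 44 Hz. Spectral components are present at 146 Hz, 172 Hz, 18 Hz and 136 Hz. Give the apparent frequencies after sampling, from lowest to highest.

4 Hz, 14 Hz, 18 Hz

fs/2 = 22 Hz.
146 Hz mod fs = 14 Hz.
14 Hz ≤ fs/2 = 22 Hz, appears at 14 Hz.
172 Hz mod fs = 40 Hz.
40 Hz > fs/2 = 22 Hz, folds to fs − 40 Hz = 4 Hz.
18 Hz ≤ fs/2 = 22 Hz, passes unchanged.
136 Hz mod fs = 4 Hz.
4 Hz ≤ fs/2 = 22 Hz, appears at 4 Hz.
Distinct values: {4 Hz, 14 Hz, 18 Hz}.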